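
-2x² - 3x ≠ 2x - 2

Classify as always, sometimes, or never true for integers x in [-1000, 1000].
Track d = LHS − RHS over the integers in [-1000, 1000]. Equality would need d = 0, but d changes sign only between consecutive integers, jumping over 0:
x = -3: LHS = -2·(-3)² - 3·(-3) = -9, RHS = 2·(-3) - 2 = -8; -9 ≠ -8 — holds  (d = -1)
x = -2: LHS = -2·(-2)² - 3·(-2) = -2, RHS = 2·(-2) - 2 = -6; -2 ≠ -6 — holds  (d = 4)
x = 0: LHS = -2·0² - 3·0 = 0, RHS = 2·0 - 2 = -2; 0 ≠ -2 — holds  (d = 2)
x = 1: LHS = -2·1² - 3·1 = -5, RHS = 2·1 - 2 = 0; -5 ≠ 0 — holds  (d = -5)
Away from these crossings d keeps a constant sign, and checking every integer in [-1000, 1000] confirms d ≠ 0 throughout. Hence the two sides are never equal, so the relation holds for every integer in [-1000, 1000].

No counterexample exists.

Answer: Always true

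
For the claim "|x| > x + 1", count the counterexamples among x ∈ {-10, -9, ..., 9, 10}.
Counterexamples in [-10, 10]: {0, 1, 2, 3, 4, 5, 6, 7, 8, 9, 10}.

Counting them gives 11 values.

Answer: 11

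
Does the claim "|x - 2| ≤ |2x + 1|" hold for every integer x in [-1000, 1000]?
The claim fails at x = 0:
x = 0: LHS = |0 - 2| = |-2| = 2, RHS = |2·0 + 1| = |1| = 1; 2 ≤ 1 — FAILS

Because a single integer refutes it, the statement is false.

Answer: False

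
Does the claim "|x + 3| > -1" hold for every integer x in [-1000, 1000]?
An absolute value is never negative, so the left side is ≥ 0 for every x, while the right side is -1. Tightest case in [-1000, 1000] is x = -3:
x = -3: LHS = |(-3) + 3| = |0| = 0; 0 > -1 — holds
Hence LHS − RHS is never zero or negative, i.e. LHS > RHS throughout, so the relation holds for every integer in [-1000, 1000].

No counterexample exists.

Answer: True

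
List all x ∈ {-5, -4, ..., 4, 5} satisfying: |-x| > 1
Holds for: {-5, -4, -3, -2, 2, 3, 4, 5}
Fails for: {-1, 0, 1}

Answer: {-5, -4, -3, -2, 2, 3, 4, 5}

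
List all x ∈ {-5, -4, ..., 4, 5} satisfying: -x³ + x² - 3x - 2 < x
Holds for: {0, 1, 2, 3, 4, 5}
Fails for: {-5, -4, -3, -2, -1}

Answer: {0, 1, 2, 3, 4, 5}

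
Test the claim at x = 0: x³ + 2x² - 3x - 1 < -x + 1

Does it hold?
x = 0: LHS = 0³ + 2·0² - 3·0 - 1 = -1, RHS = -0 + 1 = 1; -1 < 1 — holds

The relation is satisfied at x = 0.

Answer: Yes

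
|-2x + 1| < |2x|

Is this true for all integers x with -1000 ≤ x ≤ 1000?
The claim fails at x = 0:
x = 0: LHS = |-2·0 + 1| = |1| = 1, RHS = |2·0| = |0| = 0; 1 < 0 — FAILS

Because a single integer refutes it, the statement is false.

Answer: False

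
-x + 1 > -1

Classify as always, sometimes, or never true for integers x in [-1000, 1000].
Holds at x = 0: LHS = -0 + 1 = 1; 1 > -1 — holds
Fails at x = 2: LHS = -2 + 1 = -1; -1 > -1 — FAILS
It is satisfied by some integers in the range but not all.

Answer: Sometimes true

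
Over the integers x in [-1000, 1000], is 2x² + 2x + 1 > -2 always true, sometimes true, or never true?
Over all integers in [-1000, 1000], LHS − RHS is smallest at x = 0, where it equals 3:
x = 0: LHS = 2·0² + 2·0 + 1 = 1; 1 > -2 — holds
At the ends of the range:
x = -1000: LHS = 2·(-1000)² + 2·(-1000) + 1 = 1998001; 1998001 > -2 — holds
x = 1000: LHS = 2·1000² + 2·1000 + 1 = 2002001; 2002001 > -2 — holds
Hence LHS − RHS is never zero or negative, i.e. LHS > RHS throughout, so the relation holds for every integer in [-1000, 1000].

No counterexample exists.

Answer: Always true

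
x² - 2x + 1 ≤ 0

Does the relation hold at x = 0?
x = 0: LHS = 0² - 2·0 + 1 = 1; 1 ≤ 0 — FAILS

The relation fails at x = 0, so x = 0 is a counterexample.

Answer: No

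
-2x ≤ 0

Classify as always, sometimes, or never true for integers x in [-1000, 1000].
Holds at x = 0: LHS = -2·0 = 0; 0 ≤ 0 — holds
Fails at x = -1: LHS = -2·(-1) = 2; 2 ≤ 0 — FAILS
It is satisfied by some integers in the range but not all.

Answer: Sometimes true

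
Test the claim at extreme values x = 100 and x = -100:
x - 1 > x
x = 100: LHS = 100 - 1 = 99; 99 > 100 — FAILS
x = -100: LHS = (-100) - 1 = -101; -101 > -100 — FAILS

Answer: No, fails for both x = 100 and x = -100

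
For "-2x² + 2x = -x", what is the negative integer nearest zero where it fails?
Testing negative integers from -1 downward:
x = -1: LHS = -2·(-1)² + 2·(-1) = -4, RHS = -(-1) = 1; -4 = 1 — FAILS  ← closest negative counterexample to 0

Answer: x = -1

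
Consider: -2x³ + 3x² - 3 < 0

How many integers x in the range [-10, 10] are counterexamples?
Counterexamples in [-10, 10]: {-10, -9, -8, -7, -6, -5, -4, -3, -2, -1}.

Counting them gives 10 values.

Answer: 10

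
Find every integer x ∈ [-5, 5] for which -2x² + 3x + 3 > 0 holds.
Holds for: {0, 1, 2}
Fails for: {-5, -4, -3, -2, -1, 3, 4, 5}

Answer: {0, 1, 2}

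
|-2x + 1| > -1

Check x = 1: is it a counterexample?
Substitute x = 1 into the relation:
x = 1: LHS = |-2·1 + 1| = |-1| = 1; 1 > -1 — holds

The relation holds at x = 1, so it is not a counterexample.

Answer: No, x = 1 is not a counterexample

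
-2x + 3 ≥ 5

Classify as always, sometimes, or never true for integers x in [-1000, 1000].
Holds at x = -1: LHS = -2·(-1) + 3 = 5; 5 ≥ 5 — holds
Fails at x = 0: LHS = -2·0 + 3 = 3; 3 ≥ 5 — FAILS
It is satisfied by some integers in the range but not all.

Answer: Sometimes true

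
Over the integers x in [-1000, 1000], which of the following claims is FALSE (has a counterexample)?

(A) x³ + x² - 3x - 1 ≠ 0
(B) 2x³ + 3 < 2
(A) Track d = LHS − RHS over the integers in [-1000, 1000]. Equality would need d = 0, but d changes sign only between consecutive integers, jumping over 0:
x = -3: LHS = (-3)³ + (-3)² - 3·(-3) - 1 = -10; -10 ≠ 0 — holds  (d = -10)
x = -2: LHS = (-2)³ + (-2)² - 3·(-2) - 1 = 1; 1 ≠ 0 — holds  (d = 1)
x = -1: LHS = (-1)³ + (-1)² - 3·(-1) - 1 = 2; 2 ≠ 0 — holds  (d = 2)
x = 0: LHS = 0³ + 0² - 3·0 - 1 = -1; -1 ≠ 0 — holds  (d = -1)
x = 1: LHS = 1³ + 1² - 3·1 - 1 = -2; -2 ≠ 0 — holds  (d = -2)
x = 2: LHS = 2³ + 2² - 3·2 - 1 = 5; 5 ≠ 0 — holds  (d = 5)
Away from these crossings d keeps a constant sign, and checking every integer in [-1000, 1000] confirms d ≠ 0 throughout. Hence the two sides are never equal, so the relation holds for every integer in [-1000, 1000].

(B) x = 0: LHS = 2·0³ + 3 = 3; 3 < 2 — FAILS

Only (B) has a counterexample.

Answer: B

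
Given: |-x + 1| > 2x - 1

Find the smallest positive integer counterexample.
Testing positive integers:
x = 1: LHS = |-1 + 1| = |0| = 0, RHS = 2·1 - 1 = 1; 0 > 1 — FAILS  ← smallest positive counterexample

Answer: x = 1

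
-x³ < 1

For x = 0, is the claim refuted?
Substitute x = 0 into the relation:
x = 0: LHS = -0³ = 0; 0 < 1 — holds

The claim holds here, so x = 0 is not a counterexample. (A counterexample exists elsewhere, e.g. x = -1.)

Answer: No, x = 0 is not a counterexample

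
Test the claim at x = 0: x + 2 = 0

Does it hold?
x = 0: LHS = 0 + 2 = 2; 2 = 0 — FAILS

The relation fails at x = 0, so x = 0 is a counterexample.

Answer: No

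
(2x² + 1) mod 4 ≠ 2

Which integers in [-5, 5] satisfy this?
For a polynomial with integer coefficients, its value mod 4 depends only on x mod 4, so it suffices to check one representative of each residue class, x = 0, 1, 2, 3:
x = 0: LHS = (2·0² + 1) mod 4 = 1 mod 4 = 1; 1 ≠ 2 — holds
x = 1: LHS = (2·1² + 1) mod 4 = 3 mod 4 = 3; 3 ≠ 2 — holds
x = 2: LHS = (2·2² + 1) mod 4 = 9 mod 4 = 1; 1 ≠ 2 — holds
x = 3: LHS = (2·3² + 1) mod 4 = 19 mod 4 = 3; 3 ≠ 2 — holds
The relation holds in every residue class, so the relation holds for every integer in [-5, 5].

Answer: All integers in [-5, 5]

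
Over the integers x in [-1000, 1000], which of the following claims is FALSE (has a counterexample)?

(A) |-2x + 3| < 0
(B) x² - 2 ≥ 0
(A) x = 0: LHS = |-2·0 + 3| = |3| = 3; 3 < 0 — FAILS
(B) x = 0: LHS = 0² - 2 = -2; -2 ≥ 0 — FAILS

Answer: Both A and B are false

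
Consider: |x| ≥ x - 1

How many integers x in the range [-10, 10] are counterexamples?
Over all integers in [-10, 10], LHS − RHS is smallest at x = 0, where it equals 1:
x = 0: LHS = |0| = 0, RHS = 0 - 1 = -1; 0 ≥ -1 — holds
At the ends of the range:
x = -10: LHS = |-10| = 10, RHS = (-10) - 1 = -11; 10 ≥ -11 — holds
x = 10: LHS = |10| = 10, RHS = 10 - 1 = 9; 10 ≥ 9 — holds
Hence LHS − RHS is never negative, i.e. LHS ≥ RHS throughout, so the relation holds for every integer in [-10, 10].

No counterexample appears in that range.

Answer: 0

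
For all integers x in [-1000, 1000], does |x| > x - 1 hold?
Over all integers in [-1000, 1000], LHS − RHS is smallest at x = 0, where it equals 1:
x = 0: LHS = |0| = 0, RHS = 0 - 1 = -1; 0 > -1 — holds
At the ends of the range:
x = -1000: LHS = |-1000| = 1000, RHS = (-1000) - 1 = -1001; 1000 > -1001 — holds
x = 1000: LHS = |1000| = 1000, RHS = 1000 - 1 = 999; 1000 > 999 — holds
Hence LHS − RHS is never zero or negative, i.e. LHS > RHS throughout, so the relation holds for every integer in [-1000, 1000].

No counterexample exists.

Answer: True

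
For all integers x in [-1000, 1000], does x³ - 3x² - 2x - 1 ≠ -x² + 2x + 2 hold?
Track d = LHS − RHS over the integers in [-1000, 1000]. Equality would need d = 0, but d changes sign only between consecutive integers, jumping over 0:
x = 3: LHS = 3³ - 3·3² - 2·3 - 1 = -7, RHS = -3² + 2·3 + 2 = -1; -7 ≠ -1 — holds  (d = -6)
x = 4: LHS = 4³ - 3·4² - 2·4 - 1 = 7, RHS = -4² + 2·4 + 2 = -6; 7 ≠ -6 — holds  (d = 13)
Away from these crossings d keeps a constant sign, and checking every integer in [-1000, 1000] confirms d ≠ 0 throughout. Hence the two sides are never equal, so the relation holds for every integer in [-1000, 1000].

No counterexample exists.

Answer: True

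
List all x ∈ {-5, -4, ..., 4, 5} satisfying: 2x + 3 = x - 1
Holds for: {-4}
Fails for: {-5, -3, -2, -1, 0, 1, 2, 3, 4, 5}

Answer: {-4}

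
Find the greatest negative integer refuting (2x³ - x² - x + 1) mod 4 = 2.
Testing negative integers from -1 downward:
x = -1: LHS = (2·(-1)³ - (-1)² - (-1) + 1) mod 4 = (-1) mod 4 = 3; 3 = 2 — FAILS  ← closest negative counterexample to 0

Answer: x = -1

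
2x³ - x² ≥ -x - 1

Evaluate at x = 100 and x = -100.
x = 100: LHS = 2·100³ - 100² = 1990000, RHS = -100 - 1 = -101; 1990000 ≥ -101 — holds
x = -100: LHS = 2·(-100)³ - (-100)² = -2010000, RHS = -(-100) - 1 = 99; -2010000 ≥ 99 — FAILS

Answer: Partially: holds for x = 100, fails for x = -100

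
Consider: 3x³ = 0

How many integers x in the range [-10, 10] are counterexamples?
Counterexamples in [-10, 10]: {-10, -9, -8, -7, -6, -5, -4, -3, -2, -1, 1, 2, 3, 4, 5, 6, 7, 8, 9, 10}.

Counting them gives 20 values.

Answer: 20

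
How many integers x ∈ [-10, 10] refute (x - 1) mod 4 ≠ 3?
Counterexamples in [-10, 10]: {-8, -4, 0, 4, 8}.

Counting them gives 5 values.

Answer: 5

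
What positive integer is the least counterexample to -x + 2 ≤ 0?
Testing positive integers:
x = 1: LHS = -1 + 2 = 1; 1 ≤ 0 — FAILS  ← smallest positive counterexample

Answer: x = 1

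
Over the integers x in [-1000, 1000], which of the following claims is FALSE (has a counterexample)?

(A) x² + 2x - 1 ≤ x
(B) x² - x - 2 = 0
(A) x = 1: LHS = 1² + 2·1 - 1 = 2; 2 ≤ 1 — FAILS
(B) x = 0: LHS = 0² - 0 - 2 = -2; -2 = 0 — FAILS

Answer: Both A and B are false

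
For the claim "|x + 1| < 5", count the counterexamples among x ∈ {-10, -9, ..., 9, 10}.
Counterexamples in [-10, 10]: {-10, -9, -8, -7, -6, 4, 5, 6, 7, 8, 9, 10}.

Counting them gives 12 values.

Answer: 12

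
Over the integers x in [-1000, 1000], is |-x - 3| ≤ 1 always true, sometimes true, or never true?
Holds at x = -2: LHS = |-(-2) - 3| = |-1| = 1; 1 ≤ 1 — holds
Fails at x = 0: LHS = |-0 - 3| = |-3| = 3; 3 ≤ 1 — FAILS
It is satisfied by some integers in the range but not all.

Answer: Sometimes true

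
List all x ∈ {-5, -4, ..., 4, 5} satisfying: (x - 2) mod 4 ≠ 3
Holds for: {-5, -4, -2, -1, 0, 2, 3, 4}
Fails for: {-3, 1, 5}

Answer: {-5, -4, -2, -1, 0, 2, 3, 4}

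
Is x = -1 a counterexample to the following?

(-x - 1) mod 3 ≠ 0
Substitute x = -1 into the relation:
x = -1: LHS = (-(-1) - 1) mod 3 = 0 mod 3 = 0; 0 ≠ 0 — FAILS

Since the claim fails at x = -1, this value is a counterexample.

Answer: Yes, x = -1 is a counterexample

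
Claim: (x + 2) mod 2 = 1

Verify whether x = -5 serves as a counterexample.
Substitute x = -5 into the relation:
x = -5: LHS = ((-5) + 2) mod 2 = (-3) mod 2 = 1; 1 = 1 — holds

The claim holds here, so x = -5 is not a counterexample. (A counterexample exists elsewhere, e.g. x = 0.)

Answer: No, x = -5 is not a counterexample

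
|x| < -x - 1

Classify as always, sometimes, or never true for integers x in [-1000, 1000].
Over all integers in [-1000, 1000], LHS − RHS is smallest at x = 0, where it equals 1:
x = 0: LHS = |0| = 0, RHS = -0 - 1 = -1; 0 < -1 — FAILS
At the ends of the range:
x = -1000: LHS = |-1000| = 1000, RHS = -(-1000) - 1 = 999; 1000 < 999 — FAILS
x = 1000: LHS = |1000| = 1000, RHS = -1000 - 1 = -1001; 1000 < -1001 — FAILS
Hence LHS − RHS is never negative, i.e. LHS ≥ RHS throughout, so the claimed relation (<) fails for every integer in [-1000, 1000].

No integer in the range satisfies it.

Answer: Never true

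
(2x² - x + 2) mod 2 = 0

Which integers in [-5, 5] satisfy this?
Holds for: {-4, -2, 0, 2, 4}
Fails for: {-5, -3, -1, 1, 3, 5}

Answer: {-4, -2, 0, 2, 4}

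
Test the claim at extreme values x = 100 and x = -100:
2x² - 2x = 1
x = 100: LHS = 2·100² - 2·100 = 19800; 19800 = 1 — FAILS
x = -100: LHS = 2·(-100)² - 2·(-100) = 20200; 20200 = 1 — FAILS

Answer: No, fails for both x = 100 and x = -100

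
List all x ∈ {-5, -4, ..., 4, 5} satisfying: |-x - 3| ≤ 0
Holds for: {-3}
Fails for: {-5, -4, -2, -1, 0, 1, 2, 3, 4, 5}

Answer: {-3}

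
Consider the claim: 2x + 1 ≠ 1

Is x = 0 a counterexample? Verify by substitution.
Substitute x = 0 into the relation:
x = 0: LHS = 2·0 + 1 = 1; 1 ≠ 1 — FAILS

Since the claim fails at x = 0, this value is a counterexample.

Answer: Yes, x = 0 is a counterexample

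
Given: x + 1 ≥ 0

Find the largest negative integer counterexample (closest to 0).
Testing negative integers from -1 downward:
x = -1: LHS = (-1) + 1 = 0; 0 ≥ 0 — holds
x = -2: LHS = (-2) + 1 = -1; -1 ≥ 0 — FAILS  ← closest negative counterexample to 0

Answer: x = -2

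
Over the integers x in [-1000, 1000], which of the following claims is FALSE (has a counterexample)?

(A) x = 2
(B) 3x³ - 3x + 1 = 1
(A) x = 0: 0 = 2 — FAILS
(B) x = 2: LHS = 3·2³ - 3·2 + 1 = 19; 19 = 1 — FAILS

Answer: Both A and B are false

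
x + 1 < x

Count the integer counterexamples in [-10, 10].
Counterexamples in [-10, 10]: {-10, -9, -8, -7, -6, -5, -4, -3, -2, -1, 0, 1, 2, 3, 4, 5, 6, 7, 8, 9, 10}.

Counting them gives 21 values.

Answer: 21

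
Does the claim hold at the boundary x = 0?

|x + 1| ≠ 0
x = 0: LHS = |0 + 1| = |1| = 1; 1 ≠ 0 — holds

The relation is satisfied at x = 0.

Answer: Yes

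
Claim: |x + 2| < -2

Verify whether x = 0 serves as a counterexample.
Substitute x = 0 into the relation:
x = 0: LHS = |0 + 2| = |2| = 2; 2 < -2 — FAILS

Since the claim fails at x = 0, this value is a counterexample.

Answer: Yes, x = 0 is a counterexample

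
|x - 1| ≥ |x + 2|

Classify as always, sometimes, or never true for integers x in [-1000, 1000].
Holds at x = -1: LHS = |(-1) - 1| = |-2| = 2, RHS = |(-1) + 2| = |1| = 1; 2 ≥ 1 — holds
Fails at x = 0: LHS = |0 - 1| = |-1| = 1, RHS = |0 + 2| = |2| = 2; 1 ≥ 2 — FAILS
It is satisfied by some integers in the range but not all.

Answer: Sometimes true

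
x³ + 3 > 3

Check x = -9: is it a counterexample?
Substitute x = -9 into the relation:
x = -9: LHS = (-9)³ + 3 = -726; -726 > 3 — FAILS

Since the claim fails at x = -9, this value is a counterexample.

Answer: Yes, x = -9 is a counterexample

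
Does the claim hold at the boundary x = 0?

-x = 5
x = 0: LHS = -0 = 0; 0 = 5 — FAILS

The relation fails at x = 0, so x = 0 is a counterexample.

Answer: No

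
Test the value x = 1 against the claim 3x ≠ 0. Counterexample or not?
Substitute x = 1 into the relation:
x = 1: LHS = 3·1 = 3; 3 ≠ 0 — holds

The claim holds here, so x = 1 is not a counterexample. (A counterexample exists elsewhere, e.g. x = 0.)

Answer: No, x = 1 is not a counterexample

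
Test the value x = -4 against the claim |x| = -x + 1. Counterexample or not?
Substitute x = -4 into the relation:
x = -4: LHS = |-4| = 4, RHS = -(-4) + 1 = 5; 4 = 5 — FAILS

Since the claim fails at x = -4, this value is a counterexample.

Answer: Yes, x = -4 is a counterexample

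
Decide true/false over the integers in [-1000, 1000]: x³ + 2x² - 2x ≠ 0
The claim fails at x = 0:
x = 0: LHS = 0³ + 2·0² - 2·0 = 0; 0 ≠ 0 — FAILS

Because a single integer refutes it, the statement is false.

Answer: False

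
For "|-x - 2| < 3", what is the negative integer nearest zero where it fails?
Testing negative integers from -1 downward:
x = -1: LHS = |-(-1) - 2| = |-1| = 1; 1 < 3 — holds
x = -2: LHS = |-(-2) - 2| = |0| = 0; 0 < 3 — holds
x = -3: LHS = |-(-3) - 2| = |1| = 1; 1 < 3 — holds
x = -4: LHS = |-(-4) - 2| = |2| = 2; 2 < 3 — holds
x = -5: LHS = |-(-5) - 2| = |3| = 3; 3 < 3 — FAILS  ← closest negative counterexample to 0

Answer: x = -5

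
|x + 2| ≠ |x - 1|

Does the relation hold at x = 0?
x = 0: LHS = |0 + 2| = |2| = 2, RHS = |0 - 1| = |-1| = 1; 2 ≠ 1 — holds

The relation is satisfied at x = 0.

Answer: Yes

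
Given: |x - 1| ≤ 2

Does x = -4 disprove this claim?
Substitute x = -4 into the relation:
x = -4: LHS = |(-4) - 1| = |-5| = 5; 5 ≤ 2 — FAILS

Since the claim fails at x = -4, this value is a counterexample.

Answer: Yes, x = -4 is a counterexample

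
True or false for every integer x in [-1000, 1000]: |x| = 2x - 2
The claim fails at x = 0:
x = 0: LHS = |0| = 0, RHS = 2·0 - 2 = -2; 0 = -2 — FAILS

Because a single integer refutes it, the statement is false.

Answer: False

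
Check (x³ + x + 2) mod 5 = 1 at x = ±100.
x = 100: LHS = (100³ + 100 + 2) mod 5 = 1000102 mod 5 = 2; 2 = 1 — FAILS
x = -100: LHS = ((-100)³ + (-100) + 2) mod 5 = (-1000098) mod 5 = 2; 2 = 1 — FAILS

Answer: No, fails for both x = 100 and x = -100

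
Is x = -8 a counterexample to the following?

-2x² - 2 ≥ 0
Substitute x = -8 into the relation:
x = -8: LHS = -2·(-8)² - 2 = -130; -130 ≥ 0 — FAILS

Since the claim fails at x = -8, this value is a counterexample.

Answer: Yes, x = -8 is a counterexample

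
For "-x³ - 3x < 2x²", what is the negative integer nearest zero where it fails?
Testing negative integers from -1 downward:
x = -1: LHS = -(-1)³ - 3·(-1) = 4, RHS = 2·(-1)² = 2; 4 < 2 — FAILS  ← closest negative counterexample to 0

Answer: x = -1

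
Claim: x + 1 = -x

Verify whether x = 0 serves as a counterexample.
Substitute x = 0 into the relation:
x = 0: LHS = 0 + 1 = 1, RHS = -0 = 0; 1 = 0 — FAILS

Since the claim fails at x = 0, this value is a counterexample.

Answer: Yes, x = 0 is a counterexample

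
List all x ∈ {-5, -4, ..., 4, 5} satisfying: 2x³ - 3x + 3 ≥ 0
Holds for: {-1, 0, 1, 2, 3, 4, 5}
Fails for: {-5, -4, -3, -2}

Answer: {-1, 0, 1, 2, 3, 4, 5}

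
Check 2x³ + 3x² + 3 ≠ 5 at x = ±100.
x = 100: LHS = 2·100³ + 3·100² + 3 = 2030003; 2030003 ≠ 5 — holds
x = -100: LHS = 2·(-100)³ + 3·(-100)² + 3 = -1969997; -1969997 ≠ 5 — holds

Answer: Yes, holds for both x = 100 and x = -100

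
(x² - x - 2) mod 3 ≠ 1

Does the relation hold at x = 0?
x = 0: LHS = (0² - 0 - 2) mod 3 = (-2) mod 3 = 1; 1 ≠ 1 — FAILS

The relation fails at x = 0, so x = 0 is a counterexample.

Answer: No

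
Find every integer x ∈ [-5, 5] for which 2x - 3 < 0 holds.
Holds for: {-5, -4, -3, -2, -1, 0, 1}
Fails for: {2, 3, 4, 5}

Answer: {-5, -4, -3, -2, -1, 0, 1}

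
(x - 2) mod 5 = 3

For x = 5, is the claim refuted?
Substitute x = 5 into the relation:
x = 5: LHS = (5 - 2) mod 5 = 3 mod 5 = 3; 3 = 3 — holds

The claim holds here, so x = 5 is not a counterexample. (A counterexample exists elsewhere, e.g. x = 1.)

Answer: No, x = 5 is not a counterexample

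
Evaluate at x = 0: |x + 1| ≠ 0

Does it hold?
x = 0: LHS = |0 + 1| = |1| = 1; 1 ≠ 0 — holds

The relation is satisfied at x = 0.

Answer: Yes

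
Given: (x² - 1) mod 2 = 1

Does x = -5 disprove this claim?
Substitute x = -5 into the relation:
x = -5: LHS = ((-5)² - 1) mod 2 = 24 mod 2 = 0; 0 = 1 — FAILS

Since the claim fails at x = -5, this value is a counterexample.

Answer: Yes, x = -5 is a counterexample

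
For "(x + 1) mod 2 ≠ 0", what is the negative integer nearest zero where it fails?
Testing negative integers from -1 downward:
x = -1: LHS = ((-1) + 1) mod 2 = 0 mod 2 = 0; 0 ≠ 0 — FAILS  ← closest negative counterexample to 0

Answer: x = -1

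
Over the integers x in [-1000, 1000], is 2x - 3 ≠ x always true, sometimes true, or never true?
Holds at x = 0: LHS = 2·0 - 3 = -3; -3 ≠ 0 — holds
Fails at x = 3: LHS = 2·3 - 3 = 3; 3 ≠ 3 — FAILS
It is satisfied by some integers in the range but not all.

Answer: Sometimes true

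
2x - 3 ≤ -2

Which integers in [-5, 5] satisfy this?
Holds for: {-5, -4, -3, -2, -1, 0}
Fails for: {1, 2, 3, 4, 5}

Answer: {-5, -4, -3, -2, -1, 0}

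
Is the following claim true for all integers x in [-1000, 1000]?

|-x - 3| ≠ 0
The claim fails at x = -3:
x = -3: LHS = |-(-3) - 3| = |0| = 0; 0 ≠ 0 — FAILS

Because a single integer refutes it, the statement is false.

Answer: False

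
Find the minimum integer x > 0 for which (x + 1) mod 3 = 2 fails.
Testing positive integers:
x = 1: LHS = (1 + 1) mod 3 = 2 mod 3 = 2; 2 = 2 — holds
x = 2: LHS = (2 + 1) mod 3 = 3 mod 3 = 0; 0 = 2 — FAILS  ← smallest positive counterexample

Answer: x = 2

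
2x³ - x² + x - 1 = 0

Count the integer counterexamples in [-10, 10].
Counterexamples in [-10, 10]: {-10, -9, -8, -7, -6, -5, -4, -3, -2, -1, 0, 1, 2, 3, 4, 5, 6, 7, 8, 9, 10}.

Counting them gives 21 values.

Answer: 21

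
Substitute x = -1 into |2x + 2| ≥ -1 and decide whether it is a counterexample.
Substitute x = -1 into the relation:
x = -1: LHS = |2·(-1) + 2| = |0| = 0; 0 ≥ -1 — holds

The relation holds at x = -1, so it is not a counterexample.

Answer: No, x = -1 is not a counterexample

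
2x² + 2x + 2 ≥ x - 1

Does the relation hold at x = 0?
x = 0: LHS = 2·0² + 2·0 + 2 = 2, RHS = 0 - 1 = -1; 2 ≥ -1 — holds

The relation is satisfied at x = 0.

Answer: Yes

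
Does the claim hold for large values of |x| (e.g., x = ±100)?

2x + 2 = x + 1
x = 100: LHS = 2·100 + 2 = 202, RHS = 100 + 1 = 101; 202 = 101 — FAILS
x = -100: LHS = 2·(-100) + 2 = -198, RHS = (-100) + 1 = -99; -198 = -99 — FAILS

Answer: No, fails for both x = 100 and x = -100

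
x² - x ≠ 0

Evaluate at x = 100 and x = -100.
x = 100: LHS = 100² - 100 = 9900; 9900 ≠ 0 — holds
x = -100: LHS = (-100)² - (-100) = 10100; 10100 ≠ 0 — holds

Answer: Yes, holds for both x = 100 and x = -100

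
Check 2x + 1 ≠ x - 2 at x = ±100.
x = 100: LHS = 2·100 + 1 = 201, RHS = 100 - 2 = 98; 201 ≠ 98 — holds
x = -100: LHS = 2·(-100) + 1 = -199, RHS = (-100) - 2 = -102; -199 ≠ -102 — holds

Answer: Yes, holds for both x = 100 and x = -100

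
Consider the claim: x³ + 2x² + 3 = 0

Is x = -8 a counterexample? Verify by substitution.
Substitute x = -8 into the relation:
x = -8: LHS = (-8)³ + 2·(-8)² + 3 = -381; -381 = 0 — FAILS

Since the claim fails at x = -8, this value is a counterexample.

Answer: Yes, x = -8 is a counterexample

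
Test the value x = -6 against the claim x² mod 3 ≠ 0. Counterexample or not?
Substitute x = -6 into the relation:
x = -6: LHS = ((-6)²) mod 3 = 36 mod 3 = 0; 0 ≠ 0 — FAILS

Since the claim fails at x = -6, this value is a counterexample.

Answer: Yes, x = -6 is a counterexample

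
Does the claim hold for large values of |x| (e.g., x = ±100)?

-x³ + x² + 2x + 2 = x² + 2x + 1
x = 100: LHS = -100³ + 100² + 2·100 + 2 = -989798, RHS = 100² + 2·100 + 1 = 10201; -989798 = 10201 — FAILS
x = -100: LHS = -(-100)³ + (-100)² + 2·(-100) + 2 = 1009802, RHS = (-100)² + 2·(-100) + 1 = 9801; 1009802 = 9801 — FAILS

Answer: No, fails for both x = 100 and x = -100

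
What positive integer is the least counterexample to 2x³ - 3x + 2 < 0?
Testing positive integers:
x = 1: LHS = 2·1³ - 3·1 + 2 = 1; 1 < 0 — FAILS  ← smallest positive counterexample

Answer: x = 1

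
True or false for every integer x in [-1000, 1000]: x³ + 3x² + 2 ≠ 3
Track d = LHS − RHS over the integers in [-1000, 1000]. Equality would need d = 0, but d changes sign only between consecutive integers, jumping over 0:
x = -3: LHS = (-3)³ + 3·(-3)² + 2 = 2; 2 ≠ 3 — holds  (d = -1)
x = -2: LHS = (-2)³ + 3·(-2)² + 2 = 6; 6 ≠ 3 — holds  (d = 3)
x = -1: LHS = (-1)³ + 3·(-1)² + 2 = 4; 4 ≠ 3 — holds  (d = 1)
x = 0: LHS = 0³ + 3·0² + 2 = 2; 2 ≠ 3 — holds  (d = -1)
x = 0: LHS = 0³ + 3·0² + 2 = 2; 2 ≠ 3 — holds  (d = -1)
x = 1: LHS = 1³ + 3·1² + 2 = 6; 6 ≠ 3 — holds  (d = 3)
Away from these crossings d keeps a constant sign, and checking every integer in [-1000, 1000] confirms d ≠ 0 throughout. Hence the two sides are never equal, so the relation holds for every integer in [-1000, 1000].

No counterexample exists.

Answer: True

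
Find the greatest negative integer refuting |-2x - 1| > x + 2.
Testing negative integers from -1 downward:
x = -1: LHS = |-2·(-1) - 1| = |1| = 1, RHS = (-1) + 2 = 1; 1 > 1 — FAILS  ← closest negative counterexample to 0

Answer: x = -1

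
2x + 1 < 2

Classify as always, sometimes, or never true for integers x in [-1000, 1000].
Holds at x = 0: LHS = 2·0 + 1 = 1; 1 < 2 — holds
Fails at x = 1: LHS = 2·1 + 1 = 3; 3 < 2 — FAILS
It is satisfied by some integers in the range but not all.

Answer: Sometimes true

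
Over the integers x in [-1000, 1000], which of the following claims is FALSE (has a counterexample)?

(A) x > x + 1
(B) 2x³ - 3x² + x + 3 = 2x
(A) x = 0: RHS = 0 + 1 = 1; 0 > 1 — FAILS
(B) x = 0: LHS = 2·0³ - 3·0² + 0 + 3 = 3, RHS = 2·0 = 0; 3 = 0 — FAILS

Answer: Both A and B are false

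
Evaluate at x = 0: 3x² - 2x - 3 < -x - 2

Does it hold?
x = 0: LHS = 3·0² - 2·0 - 3 = -3, RHS = -0 - 2 = -2; -3 < -2 — holds

The relation is satisfied at x = 0.

Answer: Yes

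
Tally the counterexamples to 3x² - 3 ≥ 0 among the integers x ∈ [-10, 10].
Counterexamples in [-10, 10]: {0}.

Counting them gives 1 values.

Answer: 1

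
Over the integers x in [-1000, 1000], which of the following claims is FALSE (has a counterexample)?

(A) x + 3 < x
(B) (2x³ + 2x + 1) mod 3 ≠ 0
(A) x = 0: LHS = 0 + 3 = 3; 3 < 0 — FAILS
(B) x = -1: LHS = (2·(-1)³ + 2·(-1) + 1) mod 3 = (-3) mod 3 = 0; 0 ≠ 0 — FAILS

Answer: Both A and B are false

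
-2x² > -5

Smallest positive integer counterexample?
Testing positive integers:
x = 1: LHS = -2·1² = -2; -2 > -5 — holds
x = 2: LHS = -2·2² = -8; -8 > -5 — FAILS  ← smallest positive counterexample

Answer: x = 2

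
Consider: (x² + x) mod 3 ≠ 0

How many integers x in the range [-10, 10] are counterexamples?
Counterexamples in [-10, 10]: {-10, -9, -7, -6, -4, -3, -1, 0, 2, 3, 5, 6, 8, 9}.

Counting them gives 14 values.

Answer: 14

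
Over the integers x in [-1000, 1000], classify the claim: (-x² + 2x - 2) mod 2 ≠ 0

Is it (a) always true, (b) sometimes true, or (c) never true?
Holds at x = 1: LHS = (-1² + 2·1 - 2) mod 2 = (-1) mod 2 = 1; 1 ≠ 0 — holds
Fails at x = 0: LHS = (-0² + 2·0 - 2) mod 2 = (-2) mod 2 = 0; 0 ≠ 0 — FAILS
It is satisfied by some integers in the range but not all.

Answer: Sometimes true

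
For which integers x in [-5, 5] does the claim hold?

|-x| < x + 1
Holds for: {0, 1, 2, 3, 4, 5}
Fails for: {-5, -4, -3, -2, -1}

Answer: {0, 1, 2, 3, 4, 5}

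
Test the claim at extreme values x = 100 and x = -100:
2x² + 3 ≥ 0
x = 100: LHS = 2·100² + 3 = 20003; 20003 ≥ 0 — holds
x = -100: LHS = 2·(-100)² + 3 = 20003; 20003 ≥ 0 — holds

Answer: Yes, holds for both x = 100 and x = -100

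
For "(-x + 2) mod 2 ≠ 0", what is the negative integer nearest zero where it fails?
Testing negative integers from -1 downward:
x = -1: LHS = (-(-1) + 2) mod 2 = 3 mod 2 = 1; 1 ≠ 0 — holds
x = -2: LHS = (-(-2) + 2) mod 2 = 4 mod 2 = 0; 0 ≠ 0 — FAILS  ← closest negative counterexample to 0

Answer: x = -2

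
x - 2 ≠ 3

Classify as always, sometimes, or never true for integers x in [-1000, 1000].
Holds at x = 0: LHS = 0 - 2 = -2; -2 ≠ 3 — holds
Fails at x = 5: LHS = 5 - 2 = 3; 3 ≠ 3 — FAILS
It is satisfied by some integers in the range but not all.

Answer: Sometimes true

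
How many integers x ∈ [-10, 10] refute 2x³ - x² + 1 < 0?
Counterexamples in [-10, 10]: {0, 1, 2, 3, 4, 5, 6, 7, 8, 9, 10}.

Counting them gives 11 values.

Answer: 11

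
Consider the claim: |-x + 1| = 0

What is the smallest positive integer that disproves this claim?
Testing positive integers:
x = 1: LHS = |-1 + 1| = |0| = 0; 0 = 0 — holds
x = 2: LHS = |-2 + 1| = |-1| = 1; 1 = 0 — FAILS  ← smallest positive counterexample

Answer: x = 2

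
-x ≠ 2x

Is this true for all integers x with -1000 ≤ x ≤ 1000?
The claim fails at x = 0:
x = 0: LHS = -0 = 0, RHS = 2·0 = 0; 0 ≠ 0 — FAILS

Because a single integer refutes it, the statement is false.

Answer: False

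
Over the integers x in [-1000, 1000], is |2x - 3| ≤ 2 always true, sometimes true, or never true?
Holds at x = 1: LHS = |2·1 - 3| = |-1| = 1; 1 ≤ 2 — holds
Fails at x = 0: LHS = |2·0 - 3| = |-3| = 3; 3 ≤ 2 — FAILS
It is satisfied by some integers in the range but not all.

Answer: Sometimes true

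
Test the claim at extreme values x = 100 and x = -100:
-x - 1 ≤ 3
x = 100: LHS = -100 - 1 = -101; -101 ≤ 3 — holds
x = -100: LHS = -(-100) - 1 = 99; 99 ≤ 3 — FAILS

Answer: Partially: holds for x = 100, fails for x = -100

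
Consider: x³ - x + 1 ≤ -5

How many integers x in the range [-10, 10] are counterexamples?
Counterexamples in [-10, 10]: {-1, 0, 1, 2, 3, 4, 5, 6, 7, 8, 9, 10}.

Counting them gives 12 values.

Answer: 12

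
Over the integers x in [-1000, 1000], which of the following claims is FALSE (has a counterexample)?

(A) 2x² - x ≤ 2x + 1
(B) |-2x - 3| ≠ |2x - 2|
(A) x = -1: LHS = 2·(-1)² - (-1) = 3, RHS = 2·(-1) + 1 = -1; 3 ≤ -1 — FAILS

(B) Track d = LHS − RHS over the integers in [-1000, 1000]. Equality would need d = 0, but d changes sign only between consecutive integers, jumping over 0:
x = -1: LHS = |-2·(-1) - 3| = |-1| = 1, RHS = |2·(-1) - 2| = |-4| = 4; 1 ≠ 4 — holds  (d = -3)
x = 0: LHS = |-2·0 - 3| = |-3| = 3, RHS = |2·0 - 2| = |-2| = 2; 3 ≠ 2 — holds  (d = 1)
Away from these crossings d keeps a constant sign, and checking every integer in [-1000, 1000] confirms d ≠ 0 throughout. Hence the two sides are never equal, so the relation holds for every integer in [-1000, 1000].

Only (A) has a counterexample.

Answer: A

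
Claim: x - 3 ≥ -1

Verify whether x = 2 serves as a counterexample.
Substitute x = 2 into the relation:
x = 2: LHS = 2 - 3 = -1; -1 ≥ -1 — holds

The claim holds here, so x = 2 is not a counterexample. (A counterexample exists elsewhere, e.g. x = 0.)

Answer: No, x = 2 is not a counterexample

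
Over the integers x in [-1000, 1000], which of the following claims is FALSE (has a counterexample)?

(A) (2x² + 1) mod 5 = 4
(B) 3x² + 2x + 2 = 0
(A) x = 0: LHS = (2·0² + 1) mod 5 = 1 mod 5 = 1; 1 = 4 — FAILS
(B) x = 0: LHS = 3·0² + 2·0 + 2 = 2; 2 = 0 — FAILS

Answer: Both A and B are false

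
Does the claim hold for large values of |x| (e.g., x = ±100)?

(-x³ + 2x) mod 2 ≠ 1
x = 100: LHS = (-100³ + 2·100) mod 2 = (-999800) mod 2 = 0; 0 ≠ 1 — holds
x = -100: LHS = (-(-100)³ + 2·(-100)) mod 2 = 999800 mod 2 = 0; 0 ≠ 1 — holds

Answer: Yes, holds for both x = 100 and x = -100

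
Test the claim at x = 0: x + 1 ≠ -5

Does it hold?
x = 0: LHS = 0 + 1 = 1; 1 ≠ -5 — holds

The relation is satisfied at x = 0.

Answer: Yes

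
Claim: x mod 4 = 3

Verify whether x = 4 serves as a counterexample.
Substitute x = 4 into the relation:
x = 4: LHS = 4 mod 4 = 0; 0 = 3 — FAILS

Since the claim fails at x = 4, this value is a counterexample.

Answer: Yes, x = 4 is a counterexample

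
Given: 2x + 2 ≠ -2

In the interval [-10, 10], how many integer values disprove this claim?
Counterexamples in [-10, 10]: {-2}.

Counting them gives 1 values.

Answer: 1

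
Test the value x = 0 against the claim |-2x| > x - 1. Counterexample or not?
Substitute x = 0 into the relation:
x = 0: LHS = |-2·0| = |0| = 0, RHS = 0 - 1 = -1; 0 > -1 — holds

The relation holds at x = 0, so it is not a counterexample.

Answer: No, x = 0 is not a counterexample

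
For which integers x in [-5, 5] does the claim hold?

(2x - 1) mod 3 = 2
Holds for: {-3, 0, 3}
Fails for: {-5, -4, -2, -1, 1, 2, 4, 5}

Answer: {-3, 0, 3}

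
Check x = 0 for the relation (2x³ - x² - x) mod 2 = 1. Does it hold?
x = 0: LHS = (2·0³ - 0² - 0) mod 2 = 0 mod 2 = 0; 0 = 1 — FAILS

The relation fails at x = 0, so x = 0 is a counterexample.

Answer: No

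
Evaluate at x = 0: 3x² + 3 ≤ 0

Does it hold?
x = 0: LHS = 3·0² + 3 = 3; 3 ≤ 0 — FAILS

The relation fails at x = 0, so x = 0 is a counterexample.

Answer: No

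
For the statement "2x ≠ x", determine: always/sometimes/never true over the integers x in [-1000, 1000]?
Holds at x = 1: LHS = 2·1 = 2; 2 ≠ 1 — holds
Fails at x = 0: LHS = 2·0 = 0; 0 ≠ 0 — FAILS
It is satisfied by some integers in the range but not all.

Answer: Sometimes true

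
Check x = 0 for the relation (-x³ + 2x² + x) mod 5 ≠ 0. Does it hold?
x = 0: LHS = (-0³ + 2·0² + 0) mod 5 = 0 mod 5 = 0; 0 ≠ 0 — FAILS

The relation fails at x = 0, so x = 0 is a counterexample.

Answer: No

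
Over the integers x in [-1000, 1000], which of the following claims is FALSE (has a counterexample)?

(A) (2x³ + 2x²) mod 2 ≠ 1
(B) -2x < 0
(A) For a polynomial with integer coefficients, its value mod 2 depends only on x mod 2, so it suffices to check one representative of each residue class, x = 0, 1:
x = 0: LHS = (2·0³ + 2·0²) mod 2 = 0 mod 2 = 0; 0 ≠ 1 — holds
x = 1: LHS = (2·1³ + 2·1²) mod 2 = 4 mod 2 = 0; 0 ≠ 1 — holds
The relation holds in every residue class, so the relation holds for every integer in [-1000, 1000].

(B) x = 0: LHS = -2·0 = 0; 0 < 0 — FAILS

Only (B) has a counterexample.

Answer: B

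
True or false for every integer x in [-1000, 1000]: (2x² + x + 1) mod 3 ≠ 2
The claim fails at x = -1:
x = -1: LHS = (2·(-1)² + (-1) + 1) mod 3 = 2 mod 3 = 2; 2 ≠ 2 — FAILS

Because a single integer refutes it, the statement is false.

Answer: False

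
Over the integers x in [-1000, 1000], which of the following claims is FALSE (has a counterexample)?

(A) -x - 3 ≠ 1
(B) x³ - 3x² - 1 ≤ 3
(A) x = -4: LHS = -(-4) - 3 = 1; 1 ≠ 1 — FAILS
(B) x = 4: LHS = 4³ - 3·4² - 1 = 15; 15 ≤ 3 — FAILS

Answer: Both A and B are false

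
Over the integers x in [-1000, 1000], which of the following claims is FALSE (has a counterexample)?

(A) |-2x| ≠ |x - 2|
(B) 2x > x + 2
(A) x = -2: LHS = |-2·(-2)| = |4| = 4, RHS = |(-2) - 2| = |-4| = 4; 4 ≠ 4 — FAILS
(B) x = 0: LHS = 2·0 = 0, RHS = 0 + 2 = 2; 0 > 2 — FAILS

Answer: Both A and B are false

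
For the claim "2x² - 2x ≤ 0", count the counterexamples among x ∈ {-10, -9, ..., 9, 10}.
Counterexamples in [-10, 10]: {-10, -9, -8, -7, -6, -5, -4, -3, -2, -1, 2, 3, 4, 5, 6, 7, 8, 9, 10}.

Counting them gives 19 values.

Answer: 19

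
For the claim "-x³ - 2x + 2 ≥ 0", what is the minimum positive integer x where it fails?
Testing positive integers:
x = 1: LHS = -1³ - 2·1 + 2 = -1; -1 ≥ 0 — FAILS  ← smallest positive counterexample

Answer: x = 1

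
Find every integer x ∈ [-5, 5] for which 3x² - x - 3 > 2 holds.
Holds for: {-5, -4, -3, -2, 2, 3, 4, 5}
Fails for: {-1, 0, 1}

Answer: {-5, -4, -3, -2, 2, 3, 4, 5}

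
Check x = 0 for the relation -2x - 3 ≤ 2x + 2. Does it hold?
x = 0: LHS = -2·0 - 3 = -3, RHS = 2·0 + 2 = 2; -3 ≤ 2 — holds

The relation is satisfied at x = 0.

Answer: Yes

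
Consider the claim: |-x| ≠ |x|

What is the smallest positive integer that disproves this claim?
Testing positive integers:
x = 1: LHS = |-1| = 1, RHS = |1| = 1; 1 ≠ 1 — FAILS  ← smallest positive counterexample

Answer: x = 1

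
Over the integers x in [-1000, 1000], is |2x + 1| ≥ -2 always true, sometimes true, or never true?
An absolute value is never negative, so the left side is ≥ 0 for every x, while the right side is -2. Tightest case in [-1000, 1000] is x = 0:
x = 0: LHS = |2·0 + 1| = |1| = 1; 1 ≥ -2 — holds
Hence LHS − RHS is never negative, i.e. LHS ≥ RHS throughout, so the relation holds for every integer in [-1000, 1000].

No counterexample exists.

Answer: Always true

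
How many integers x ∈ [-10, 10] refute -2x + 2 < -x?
Counterexamples in [-10, 10]: {-10, -9, -8, -7, -6, -5, -4, -3, -2, -1, 0, 1, 2}.

Counting them gives 13 values.

Answer: 13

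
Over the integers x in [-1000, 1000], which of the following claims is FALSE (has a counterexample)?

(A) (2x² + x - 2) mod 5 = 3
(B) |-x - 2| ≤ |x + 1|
(A) x = 1: LHS = (2·1² + 1 - 2) mod 5 = 1 mod 5 = 1; 1 = 3 — FAILS
(B) x = 0: LHS = |-0 - 2| = |-2| = 2, RHS = |0 + 1| = |1| = 1; 2 ≤ 1 — FAILS

Answer: Both A and B are false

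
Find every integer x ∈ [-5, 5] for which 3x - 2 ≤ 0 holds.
Holds for: {-5, -4, -3, -2, -1, 0}
Fails for: {1, 2, 3, 4, 5}

Answer: {-5, -4, -3, -2, -1, 0}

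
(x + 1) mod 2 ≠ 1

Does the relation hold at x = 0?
x = 0: LHS = (0 + 1) mod 2 = 1 mod 2 = 1; 1 ≠ 1 — FAILS

The relation fails at x = 0, so x = 0 is a counterexample.

Answer: No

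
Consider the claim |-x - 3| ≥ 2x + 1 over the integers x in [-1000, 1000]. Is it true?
The claim fails at x = 3:
x = 3: LHS = |-3 - 3| = |-6| = 6, RHS = 2·3 + 1 = 7; 6 ≥ 7 — FAILS

Because a single integer refutes it, the statement is false.

Answer: False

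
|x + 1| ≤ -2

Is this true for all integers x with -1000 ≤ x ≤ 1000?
The claim fails at x = 0:
x = 0: LHS = |0 + 1| = |1| = 1; 1 ≤ -2 — FAILS

Because a single integer refutes it, the statement is false.

Answer: False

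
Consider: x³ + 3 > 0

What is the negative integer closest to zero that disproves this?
Testing negative integers from -1 downward:
x = -1: LHS = (-1)³ + 3 = 2; 2 > 0 — holds
x = -2: LHS = (-2)³ + 3 = -5; -5 > 0 — FAILS  ← closest negative counterexample to 0

Answer: x = -2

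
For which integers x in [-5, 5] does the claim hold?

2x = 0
Holds for: {0}
Fails for: {-5, -4, -3, -2, -1, 1, 2, 3, 4, 5}

Answer: {0}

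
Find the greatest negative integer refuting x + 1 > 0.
Testing negative integers from -1 downward:
x = -1: LHS = (-1) + 1 = 0; 0 > 0 — FAILS  ← closest negative counterexample to 0

Answer: x = -1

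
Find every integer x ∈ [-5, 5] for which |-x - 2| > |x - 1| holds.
Holds for: {0, 1, 2, 3, 4, 5}
Fails for: {-5, -4, -3, -2, -1}

Answer: {0, 1, 2, 3, 4, 5}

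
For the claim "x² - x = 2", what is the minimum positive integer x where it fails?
Testing positive integers:
x = 1: LHS = 1² - 1 = 0; 0 = 2 — FAILS  ← smallest positive counterexample

Answer: x = 1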